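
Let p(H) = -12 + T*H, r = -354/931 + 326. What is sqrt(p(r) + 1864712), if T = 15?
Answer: 2*sqrt(8267769155)/133 ≈ 1367.3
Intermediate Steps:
r = 303152/931 (r = -354*1/931 + 326 = -354/931 + 326 = 303152/931 ≈ 325.62)
p(H) = -12 + 15*H
sqrt(p(r) + 1864712) = sqrt((-12 + 15*(303152/931)) + 1864712) = sqrt((-12 + 4547280/931) + 1864712) = sqrt(4536108/931 + 1864712) = sqrt(1740582980/931) = 2*sqrt(8267769155)/133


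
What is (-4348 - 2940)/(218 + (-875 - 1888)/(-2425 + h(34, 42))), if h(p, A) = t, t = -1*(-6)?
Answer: -17629672/530105 ≈ -33.257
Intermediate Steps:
t = 6
h(p, A) = 6
(-4348 - 2940)/(218 + (-875 - 1888)/(-2425 + h(34, 42))) = (-4348 - 2940)/(218 + (-875 - 1888)/(-2425 + 6)) = -7288/(218 - 2763/(-2419)) = -7288/(218 - 2763*(-1/2419)) = -7288/(218 + 2763/2419) = -7288/530105/2419 = -7288*2419/530105 = -17629672/530105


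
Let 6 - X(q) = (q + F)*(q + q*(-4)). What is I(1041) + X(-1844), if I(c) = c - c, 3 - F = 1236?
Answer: 17021970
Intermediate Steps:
F = -1233 (F = 3 - 1*1236 = 3 - 1236 = -1233)
X(q) = 6 + 3*q*(-1233 + q) (X(q) = 6 - (q - 1233)*(q + q*(-4)) = 6 - (-1233 + q)*(q - 4*q) = 6 - (-1233 + q)*(-3*q) = 6 - (-3)*q*(-1233 + q) = 6 + 3*q*(-1233 + q))
I(c) = 0
I(1041) + X(-1844) = 0 + (6 - 3699*(-1844) + 3*(-1844)**2) = 0 + (6 + 6820956 + 3*3400336) = 0 + (6 + 6820956 + 10201008) = 0 + 17021970 = 17021970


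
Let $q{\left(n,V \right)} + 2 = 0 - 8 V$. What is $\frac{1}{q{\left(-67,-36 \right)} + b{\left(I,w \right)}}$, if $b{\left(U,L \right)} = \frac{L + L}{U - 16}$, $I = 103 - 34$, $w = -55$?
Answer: $\frac{53}{15048} \approx 0.0035221$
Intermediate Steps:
$I = 69$
$b{\left(U,L \right)} = \frac{2 L}{-16 + U}$
$q{\left(n,V \right)} = -2 - 8 V$ ($q{\left(n,V \right)} = -2 + \left(0 - 8 V\right) = -2 - 8 V$)
$\frac{1}{q{\left(-67,-36 \right)} + b{\left(I,w \right)}} = \frac{1}{\left(-2 - -288\right) + 2 \left(-55\right) \frac{1}{-16 + 69}} = \frac{1}{\left(-2 + 288\right) + 2 \left(-55\right) \frac{1}{53}} = \frac{1}{286 + 2 \left(-55\right) \frac{1}{53}} = \frac{1}{286 - \frac{110}{53}} = \frac{1}{\frac{15048}{53}} = \frac{53}{15048}$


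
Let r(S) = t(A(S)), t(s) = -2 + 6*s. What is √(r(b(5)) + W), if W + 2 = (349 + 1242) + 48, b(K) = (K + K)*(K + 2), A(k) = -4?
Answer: 3*√179 ≈ 40.137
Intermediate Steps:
b(K) = 2*K*(2 + K) (b(K) = (2*K)*(2 + K) = 2*K*(2 + K))
r(S) = -26 (r(S) = -2 + 6*(-4) = -2 - 24 = -26)
W = 1637 (W = -2 + ((349 + 1242) + 48) = -2 + (1591 + 48) = -2 + 1639 = 1637)
√(r(b(5)) + W) = √(-26 + 1637) = √1611 = 3*√179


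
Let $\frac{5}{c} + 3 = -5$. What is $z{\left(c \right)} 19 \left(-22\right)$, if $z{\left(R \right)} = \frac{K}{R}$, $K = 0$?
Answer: $0$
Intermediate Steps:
$c = - \frac{5}{8}$ ($c = \frac{5}{-3 - 5} = \frac{5}{-8} = 5 \left(- \frac{1}{8}\right) = - \frac{5}{8} \approx -0.625$)
$z{\left(R \right)} = 0$ ($z{\left(R \right)} = \frac{0}{R} = 0$)
$z{\left(c \right)} 19 \left(-22\right) = 0 \cdot 19 \left(-22\right) = 0 \left(-22\right) = 0$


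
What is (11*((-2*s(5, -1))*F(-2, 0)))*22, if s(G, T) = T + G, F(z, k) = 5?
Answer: -9680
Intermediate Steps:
s(G, T) = G + T
(11*((-2*s(5, -1))*F(-2, 0)))*22 = (11*(-2*(5 - 1)*5))*22 = (11*(-2*4*5))*22 = (11*(-8*5))*22 = (11*(-40))*22 = -440*22 = -9680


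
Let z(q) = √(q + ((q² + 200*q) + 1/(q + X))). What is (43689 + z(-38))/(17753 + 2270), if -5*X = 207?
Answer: 43689/20023 + I*√976232131/7949131 ≈ 2.1819 + 0.0039306*I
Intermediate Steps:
X = -207/5 (X = -⅕*207 = -207/5 ≈ -41.400)
z(q) = √(q² + 1/(-207/5 + q) + 201*q) (z(q) = √(q + ((q² + 200*q) + 1/(q - 207/5))) = √(q + ((q² + 200*q) + 1/(-207/5 + q))) = √(q + (q² + 1/(-207/5 + q) + 200*q)) = √(q² + 1/(-207/5 + q) + 201*q))
(43689 + z(-38))/(17753 + 2270) = (43689 + √((5 - 41607*(-38) + 5*(-38)³ + 798*(-38)²)/(-207 + 5*(-38))))/(17753 + 2270) = (43689 + √((5 + 1581066 + 5*(-54872) + 798*1444)/(-207 - 190)))/20023 = (43689 + √((5 + 1581066 - 274360 + 1152312)/(-397)))*(1/20023) = (43689 + √(-1/397*2459023))*(1/20023) = (43689 + √(-2459023/397))*(1/20023) = (43689 + I*√976232131/397)*(1/20023) = 43689/20023 + I*√976232131/7949131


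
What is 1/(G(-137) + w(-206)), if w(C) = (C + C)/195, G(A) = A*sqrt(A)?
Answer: -80340/97775867569 + 5209425*I*sqrt(137)/97775867569 ≈ -8.2167e-7 + 0.00062362*I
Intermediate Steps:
G(A) = A**(3/2)
w(C) = 2*C/195 (w(C) = (2*C)*(1/195) = 2*C/195)
1/(G(-137) + w(-206)) = 1/((-137)**(3/2) + (2/195)*(-206)) = 1/(-137*I*sqrt(137) - 412/195) = 1/(-412/195 - 137*I*sqrt(137))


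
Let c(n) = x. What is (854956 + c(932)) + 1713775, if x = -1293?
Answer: 2567438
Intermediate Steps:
c(n) = -1293
(854956 + c(932)) + 1713775 = (854956 - 1293) + 1713775 = 853663 + 1713775 = 2567438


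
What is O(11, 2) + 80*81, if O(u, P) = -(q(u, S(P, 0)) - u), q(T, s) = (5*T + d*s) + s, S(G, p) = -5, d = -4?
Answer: 6421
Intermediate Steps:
q(T, s) = -3*s + 5*T (q(T, s) = (5*T - 4*s) + s = (-4*s + 5*T) + s = -3*s + 5*T)
O(u, P) = -15 - 4*u (O(u, P) = -((-3*(-5) + 5*u) - u) = -((15 + 5*u) - u) = -(15 + 4*u) = -15 - 4*u)
O(11, 2) + 80*81 = (-15 - 4*11) + 80*81 = (-15 - 44) + 6480 = -59 + 6480 = 6421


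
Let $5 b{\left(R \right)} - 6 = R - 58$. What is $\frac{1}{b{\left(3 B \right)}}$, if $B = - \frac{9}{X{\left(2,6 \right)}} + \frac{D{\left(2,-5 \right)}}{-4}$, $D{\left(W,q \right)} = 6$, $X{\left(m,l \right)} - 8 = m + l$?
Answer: $- \frac{80}{931} \approx -0.085929$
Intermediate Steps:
$X{\left(m,l \right)} = 8 + l + m$ ($X{\left(m,l \right)} = 8 + \left(m + l\right) = 8 + \left(l + m\right) = 8 + l + m$)
$B = - \frac{33}{16}$ ($B = - \frac{9}{8 + 6 + 2} + \frac{6}{-4} = - \frac{9}{16} + 6 \left(- \frac{1}{4}\right) = \left(-9\right) \frac{1}{16} - \frac{3}{2} = - \frac{9}{16} - \frac{3}{2} = - \frac{33}{16} \approx -2.0625$)
$b{\left(R \right)} = - \frac{52}{5} + \frac{R}{5}$ ($b{\left(R \right)} = \frac{6}{5} + \frac{R - 58}{5} = \frac{6}{5} + \frac{-58 + R}{5} = \frac{6}{5} + \left(- \frac{58}{5} + \frac{R}{5}\right) = - \frac{52}{5} + \frac{R}{5}$)
$\frac{1}{b{\left(3 B \right)}} = \frac{1}{- \frac{52}{5} + \frac{3 \left(- \frac{33}{16}\right)}{5}} = \frac{1}{- \frac{52}{5} + \frac{1}{5} \left(- \frac{99}{16}\right)} = \frac{1}{- \frac{52}{5} - \frac{99}{80}} = \frac{1}{- \frac{931}{80}} = - \frac{80}{931}$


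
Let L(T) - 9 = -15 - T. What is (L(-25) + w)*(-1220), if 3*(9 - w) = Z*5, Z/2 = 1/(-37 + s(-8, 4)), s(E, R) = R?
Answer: -3394040/99 ≈ -34283.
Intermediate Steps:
L(T) = -6 - T (L(T) = 9 + (-15 - T) = -6 - T)
Z = -2/33 (Z = 2/(-37 + 4) = 2/(-33) = 2*(-1/33) = -2/33 ≈ -0.060606)
w = 901/99 (w = 9 - (-2)*5/99 = 9 - 1/3*(-10/33) = 9 + 10/99 = 901/99 ≈ 9.1010)
(L(-25) + w)*(-1220) = ((-6 - 1*(-25)) + 901/99)*(-1220) = ((-6 + 25) + 901/99)*(-1220) = (19 + 901/99)*(-1220) = (2782/99)*(-1220) = -3394040/99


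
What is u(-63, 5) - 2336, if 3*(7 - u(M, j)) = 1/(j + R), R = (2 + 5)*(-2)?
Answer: -62882/27 ≈ -2329.0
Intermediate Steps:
R = -14 (R = 7*(-2) = -14)
u(M, j) = 7 - 1/(3*(-14 + j)) (u(M, j) = 7 - 1/(3*(j - 14)) = 7 - 1/(3*(-14 + j)))
u(-63, 5) - 2336 = (-295 + 21*5)/(3*(-14 + 5)) - 2336 = (⅓)*(-295 + 105)/(-9) - 2336 = (⅓)*(-⅑)*(-190) - 2336 = 190/27 - 2336 = -62882/27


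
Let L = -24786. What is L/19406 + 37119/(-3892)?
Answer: -408399213/37764076 ≈ -10.814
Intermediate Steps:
L/19406 + 37119/(-3892) = -24786/19406 + 37119/(-3892) = -24786*1/19406 + 37119*(-1/3892) = -12393/9703 - 37119/3892 = -408399213/37764076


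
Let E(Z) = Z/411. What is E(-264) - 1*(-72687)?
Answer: 9958031/137 ≈ 72686.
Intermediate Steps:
E(Z) = Z/411 (E(Z) = Z*(1/411) = Z/411)
E(-264) - 1*(-72687) = (1/411)*(-264) - 1*(-72687) = -88/137 + 72687 = 9958031/137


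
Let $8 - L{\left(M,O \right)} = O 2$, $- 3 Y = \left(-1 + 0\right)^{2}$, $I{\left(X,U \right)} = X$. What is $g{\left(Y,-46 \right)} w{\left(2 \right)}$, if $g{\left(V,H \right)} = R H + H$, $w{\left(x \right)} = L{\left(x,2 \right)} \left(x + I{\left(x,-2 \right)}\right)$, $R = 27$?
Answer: $-20608$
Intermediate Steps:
$Y = - \frac{1}{3}$ ($Y = - \frac{\left(-1 + 0\right)^{2}}{3} = - \frac{\left(-1\right)^{2}}{3} = \left(- \frac{1}{3}\right) 1 = - \frac{1}{3} \approx -0.33333$)
$L{\left(M,O \right)} = 8 - 2 O$ ($L{\left(M,O \right)} = 8 - O 2 = 8 - 2 O$)
$w{\left(x \right)} = 8 x$ ($w{\left(x \right)} = \left(8 - 4\right) \left(x + x\right) = \left(8 - 4\right) 2 x = 4 \cdot 2 x = 8 x$)
$g{\left(V,H \right)} = 28 H$ ($g{\left(V,H \right)} = 27 H + H = 28 H$)
$g{\left(Y,-46 \right)} w{\left(2 \right)} = 28 \left(-46\right) 8 \cdot 2 = \left(-1288\right) 16 = -20608$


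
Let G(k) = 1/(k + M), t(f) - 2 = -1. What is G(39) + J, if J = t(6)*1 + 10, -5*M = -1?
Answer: 2161/196 ≈ 11.026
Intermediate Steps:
M = 1/5 (M = -1/5*(-1) = 1/5 ≈ 0.20000)
t(f) = 1 (t(f) = 2 - 1 = 1)
G(k) = 1/(1/5 + k) (G(k) = 1/(k + 1/5) = 1/(1/5 + k))
J = 11 (J = 1*1 + 10 = 1 + 10 = 11)
G(39) + J = 5/(1 + 5*39) + 11 = 5/(1 + 195) + 11 = 5/196 + 11 = 2161/196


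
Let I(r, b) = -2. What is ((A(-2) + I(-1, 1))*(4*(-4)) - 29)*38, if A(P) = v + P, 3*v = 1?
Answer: 3382/3 ≈ 1127.3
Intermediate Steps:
v = ⅓ (v = (⅓)*1 = ⅓ ≈ 0.33333)
A(P) = ⅓ + P
((A(-2) + I(-1, 1))*(4*(-4)) - 29)*38 = (((⅓ - 2) - 2)*(4*(-4)) - 29)*38 = ((-5/3 - 2)*(-16) - 29)*38 = (-11/3*(-16) - 29)*38 = (176/3 - 29)*38 = (89/3)*38 = 3382/3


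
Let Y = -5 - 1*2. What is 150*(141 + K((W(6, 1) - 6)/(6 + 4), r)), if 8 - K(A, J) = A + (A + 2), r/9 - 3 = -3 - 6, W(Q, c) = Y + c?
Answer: 22410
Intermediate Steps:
Y = -7 (Y = -5 - 2 = -7)
W(Q, c) = -7 + c
r = -54 (r = 27 + 9*(-3 - 6) = 27 + 9*(-9) = 27 - 81 = -54)
K(A, J) = 6 - 2*A (K(A, J) = 8 - (A + (A + 2)) = 8 - (A + (2 + A)) = 8 - (2 + 2*A) = 8 + (-2 - 2*A) = 6 - 2*A)
150*(141 + K((W(6, 1) - 6)/(6 + 4), r)) = 150*(141 + (6 - 2*((-7 + 1) - 6)/(6 + 4))) = 150*(141 + (6 - 2*(-6 - 6)/10)) = 150*(141 + (6 - (-24)/10)) = 150*(141 + (6 - 2*(-6/5))) = 150*(141 + (6 + 12/5)) = 150*(141 + 42/5) = 150*(747/5) = 22410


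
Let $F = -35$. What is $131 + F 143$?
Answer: $-4874$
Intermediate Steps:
$131 + F 143 = 131 - 5005 = -4874$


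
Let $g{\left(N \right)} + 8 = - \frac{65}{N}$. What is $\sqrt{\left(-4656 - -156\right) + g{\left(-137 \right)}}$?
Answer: $\frac{i \sqrt{84601747}}{137} \approx 67.138 i$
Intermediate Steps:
$g{\left(N \right)} = -8 - \frac{65}{N}$
$\sqrt{\left(-4656 - -156\right) + g{\left(-137 \right)}} = \sqrt{\left(-4656 - -156\right) - \left(8 + \frac{65}{-137}\right)} = \sqrt{\left(-4656 + 156\right) - \frac{1031}{137}} = \sqrt{-4500 + \left(-8 + \frac{65}{137}\right)} = \sqrt{-4500 - \frac{1031}{137}} = \sqrt{- \frac{617531}{137}} = \frac{i \sqrt{84601747}}{137}$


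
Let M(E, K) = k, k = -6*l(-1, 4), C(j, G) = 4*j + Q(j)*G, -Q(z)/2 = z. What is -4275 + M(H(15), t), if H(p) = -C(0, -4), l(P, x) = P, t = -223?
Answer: -4269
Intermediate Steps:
Q(z) = -2*z
C(j, G) = 4*j - 2*G*j (C(j, G) = 4*j + (-2*j)*G = 4*j - 2*G*j)
H(p) = 0 (H(p) = -2*0*(2 - 1*(-4)) = -2*0*(2 + 4) = -2*0*6 = -1*0 = 0)
k = 6 (k = -6*(-1) = 6)
M(E, K) = 6
-4275 + M(H(15), t) = -4275 + 6 = -4269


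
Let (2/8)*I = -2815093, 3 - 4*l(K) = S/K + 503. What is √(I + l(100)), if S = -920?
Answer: I*√1126049470/10 ≈ 3355.7*I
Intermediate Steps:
l(K) = -125 + 230/K (l(K) = ¾ - (-920/K + 503)/4 = ¾ - (503 - 920/K)/4 = ¾ + (-503/4 + 230/K) = -125 + 230/K)
I = -11260372 (I = 4*(-2815093) = -11260372)
√(I + l(100)) = √(-11260372 + (-125 + 230/100)) = √(-11260372 + (-125 + 230*(1/100))) = √(-11260372 + (-125 + 23/10)) = √(-11260372 - 1227/10) = √(-112604947/10) = I*√1126049470/10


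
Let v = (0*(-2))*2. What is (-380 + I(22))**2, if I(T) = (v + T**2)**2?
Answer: 54697983376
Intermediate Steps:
v = 0 (v = 0*2 = 0)
I(T) = T**4 (I(T) = (0 + T**2)**2 = (T**2)**2 = T**4)
(-380 + I(22))**2 = (-380 + 22**4)**2 = (-380 + 234256)**2 = 233876**2 = 54697983376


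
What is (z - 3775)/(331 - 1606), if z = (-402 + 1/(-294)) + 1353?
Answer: 830257/374850 ≈ 2.2149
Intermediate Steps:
z = 279593/294 (z = (-402 - 1/294) + 1353 = -118189/294 + 1353 = 279593/294 ≈ 951.00)
(z - 3775)/(331 - 1606) = (279593/294 - 3775)/(331 - 1606) = -830257/294/(-1275) = -830257/294*(-1/1275) = 830257/374850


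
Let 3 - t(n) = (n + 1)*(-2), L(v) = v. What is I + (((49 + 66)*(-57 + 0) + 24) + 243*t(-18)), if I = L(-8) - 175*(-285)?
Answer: 35803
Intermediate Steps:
t(n) = 5 + 2*n (t(n) = 3 - (n + 1)*(-2) = 3 - (1 + n)*(-2) = 3 - (-2 - 2*n) = 3 + (2 + 2*n) = 5 + 2*n)
I = 49867 (I = -8 - 175*(-285) = -8 + 49875 = 49867)
I + (((49 + 66)*(-57 + 0) + 24) + 243*t(-18)) = 49867 + (((49 + 66)*(-57 + 0) + 24) + 243*(5 + 2*(-18))) = 49867 + ((115*(-57) + 24) + 243*(5 - 36)) = 49867 + ((-6555 + 24) + 243*(-31)) = 49867 + (-6531 - 7533) = 49867 - 14064 = 35803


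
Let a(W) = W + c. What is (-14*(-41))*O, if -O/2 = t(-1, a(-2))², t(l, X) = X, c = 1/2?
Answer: -2583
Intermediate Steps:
c = ½ ≈ 0.50000
a(W) = ½ + W (a(W) = W + ½ = ½ + W)
O = -9/2 (O = -2*(½ - 2)² = -2*(-3/2)² = -2*9/4 = -9/2 ≈ -4.5000)
(-14*(-41))*O = -14*(-41)*(-9/2) = 574*(-9/2) = -2583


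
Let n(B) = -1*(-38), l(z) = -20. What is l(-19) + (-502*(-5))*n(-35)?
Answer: 95360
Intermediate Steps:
n(B) = 38
l(-19) + (-502*(-5))*n(-35) = -20 - 502*(-5)*38 = -20 + 2510*38 = -20 + 95380 = 95360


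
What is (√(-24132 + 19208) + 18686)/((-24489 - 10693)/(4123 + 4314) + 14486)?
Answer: 78826891/61091600 + 8437*I*√1231/61091600 ≈ 1.2903 + 0.0048455*I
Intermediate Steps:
(√(-24132 + 19208) + 18686)/((-24489 - 10693)/(4123 + 4314) + 14486) = (√(-4924) + 18686)/(-35182/8437 + 14486) = (2*I*√1231 + 18686)/(-35182*1/8437 + 14486) = (18686 + 2*I*√1231)/(-35182/8437 + 14486) = (18686 + 2*I*√1231)/(122183200/8437) = (18686 + 2*I*√1231)*(8437/122183200) = 78826891/61091600 + 8437*I*√1231/61091600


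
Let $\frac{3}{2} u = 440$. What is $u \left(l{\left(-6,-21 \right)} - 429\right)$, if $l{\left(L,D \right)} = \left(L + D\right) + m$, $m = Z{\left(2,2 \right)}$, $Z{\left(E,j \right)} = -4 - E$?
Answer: $-135520$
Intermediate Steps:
$u = \frac{880}{3}$ ($u = \frac{2}{3} \cdot 440 = \frac{880}{3} \approx 293.33$)
$m = -6$ ($m = -4 - 2 = -6$)
$l{\left(L,D \right)} = -6 + D + L$ ($l{\left(L,D \right)} = \left(L + D\right) - 6 = \left(D + L\right) - 6 = -6 + D + L$)
$u \left(l{\left(-6,-21 \right)} - 429\right) = \frac{880 \left(\left(-6 - 21 - 6\right) - 429\right)}{3} = \frac{880 \left(-33 - 429\right)}{3} = \frac{880}{3} \left(-462\right) = -135520$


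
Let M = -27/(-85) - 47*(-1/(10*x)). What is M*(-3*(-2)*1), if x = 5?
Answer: 3207/425 ≈ 7.5459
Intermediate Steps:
M = 1069/850 (M = -27/(-85) - 47/((5*5)*(-2)) = -27*(-1/85) - 47/(25*(-2)) = 27/85 - 47/(-50) = 27/85 - 47*(-1/50) = 27/85 + 47/50 = 1069/850 ≈ 1.2576)
M*(-3*(-2)*1) = 1069*(-3*(-2)*1)/850 = 1069*(6*1)/850 = (1069/850)*6 = 3207/425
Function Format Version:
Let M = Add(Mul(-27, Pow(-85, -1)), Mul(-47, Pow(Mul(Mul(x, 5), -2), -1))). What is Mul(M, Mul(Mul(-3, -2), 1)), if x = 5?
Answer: Rational(3207, 425) ≈ 7.5459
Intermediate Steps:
M = Rational(1069, 850) (M = Add(Mul(-27, Pow(-85, -1)), Mul(-47, Pow(Mul(Mul(5, 5), -2), -1))) = Add(Mul(-27, Rational(-1, 85)), Mul(-47, Pow(Mul(25, -2), -1))) = Add(Rational(27, 85), Mul(-47, Pow(-50, -1))) = Add(Rational(27, 85), Mul(-47, Rational(-1, 50))) = Add(Rational(27, 85), Rational(47, 50)) = Rational(1069, 850) ≈ 1.2576)
Mul(M, Mul(Mul(-3, -2), 1)) = Mul(Rational(1069, 850), Mul(Mul(-3, -2), 1)) = Mul(Rational(1069, 850), Mul(6, 1)) = Mul(Rational(1069, 850), 6) = Rational(3207, 425)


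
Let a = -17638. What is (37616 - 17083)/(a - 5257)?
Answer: -20533/22895 ≈ -0.89683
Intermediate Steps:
(37616 - 17083)/(a - 5257) = (37616 - 17083)/(-17638 - 5257) = 20533/(-22895) = 20533*(-1/22895) = -20533/22895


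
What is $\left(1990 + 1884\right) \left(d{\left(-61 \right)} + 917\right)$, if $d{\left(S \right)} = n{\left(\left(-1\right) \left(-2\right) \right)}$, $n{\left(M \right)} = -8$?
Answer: $3521466$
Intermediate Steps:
$d{\left(S \right)} = -8$
$\left(1990 + 1884\right) \left(d{\left(-61 \right)} + 917\right) = \left(1990 + 1884\right) \left(-8 + 917\right) = 3874 \cdot 909 = 3521466$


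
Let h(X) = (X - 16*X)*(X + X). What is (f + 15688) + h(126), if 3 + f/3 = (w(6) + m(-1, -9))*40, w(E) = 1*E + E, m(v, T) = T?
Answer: -460241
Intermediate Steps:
w(E) = 2*E (w(E) = E + E = 2*E)
h(X) = -30*X² (h(X) = (-15*X)*(2*X) = -30*X²)
f = 351 (f = -9 + 3*((2*6 - 9)*40) = -9 + 3*((12 - 9)*40) = -9 + 3*(3*40) = -9 + 3*120 = -9 + 360 = 351)
(f + 15688) + h(126) = (351 + 15688) - 30*126² = 16039 - 30*15876 = 16039 - 476280 = -460241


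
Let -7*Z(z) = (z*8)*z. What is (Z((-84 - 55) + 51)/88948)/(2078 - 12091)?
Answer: 15488/1558613567 ≈ 9.9370e-6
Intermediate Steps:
Z(z) = -8*z²/7 (Z(z) = -z*8*z/7 = -8*z*z/7 = -8*z²/7)
(Z((-84 - 55) + 51)/88948)/(2078 - 12091) = (-8*((-84 - 55) + 51)²/7/88948)/(2078 - 12091) = (-8*(-139 + 51)²/7*(1/88948))/(-10013) = (-8/7*(-88)²*(1/88948))*(-1/10013) = (-8/7*7744*(1/88948))*(-1/10013) = -61952/7*1/88948*(-1/10013) = -15488/155659*(-1/10013) = 15488/1558613567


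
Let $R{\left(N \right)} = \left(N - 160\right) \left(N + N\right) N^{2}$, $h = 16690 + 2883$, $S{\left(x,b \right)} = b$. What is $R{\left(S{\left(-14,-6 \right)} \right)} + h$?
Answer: $91285$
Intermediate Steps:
$h = 19573$
$R{\left(N \right)} = 2 N^{3} \left(-160 + N\right)$ ($R{\left(N \right)} = \left(-160 + N\right) 2 N N^{2} = 2 N \left(-160 + N\right) N^{2} = 2 N^{3} \left(-160 + N\right)$)
$R{\left(S{\left(-14,-6 \right)} \right)} + h = 2 \left(-6\right)^{3} \left(-160 - 6\right) + 19573 = 2 \left(-216\right) \left(-166\right) + 19573 = 71712 + 19573 = 91285$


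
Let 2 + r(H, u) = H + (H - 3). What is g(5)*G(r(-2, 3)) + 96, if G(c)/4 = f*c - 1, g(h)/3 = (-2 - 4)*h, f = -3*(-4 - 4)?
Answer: 78216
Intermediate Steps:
f = 24 (f = -3*(-8) = 24)
g(h) = -18*h (g(h) = 3*((-2 - 4)*h) = 3*(-6*h) = -18*h)
r(H, u) = -5 + 2*H (r(H, u) = -2 + (H + (H - 3)) = -2 + (H + (-3 + H)) = -2 + (-3 + 2*H) = -5 + 2*H)
G(c) = -4 + 96*c (G(c) = 4*(24*c - 1) = 4*(-1 + 24*c) = -4 + 96*c)
g(5)*G(r(-2, 3)) + 96 = (-18*5)*(-4 + 96*(-5 + 2*(-2))) + 96 = -90*(-4 + 96*(-5 - 4)) + 96 = -90*(-4 + 96*(-9)) + 96 = -90*(-4 - 864) + 96 = -90*(-868) + 96 = 78120 + 96 = 78216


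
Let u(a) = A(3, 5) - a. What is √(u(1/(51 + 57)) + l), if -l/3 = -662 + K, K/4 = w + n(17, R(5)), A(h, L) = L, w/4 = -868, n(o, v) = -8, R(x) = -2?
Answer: √14175321/18 ≈ 209.17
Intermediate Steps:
w = -3472 (w = 4*(-868) = -3472)
K = -13920 (K = 4*(-3472 - 8) = 4*(-3480) = -13920)
u(a) = 5 - a
l = 43746 (l = -3*(-662 - 13920) = -3*(-14582) = 43746)
√(u(1/(51 + 57)) + l) = √((5 - 1/(51 + 57)) + 43746) = √((5 - 1/108) + 43746) = √(539/108 + 43746) = √(4725107/108) = √14175321/18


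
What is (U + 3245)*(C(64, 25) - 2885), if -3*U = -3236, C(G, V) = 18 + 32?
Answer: -12257595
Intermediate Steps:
C(G, V) = 50
U = 3236/3 (U = -1/3*(-3236) = 3236/3 ≈ 1078.7)
(U + 3245)*(C(64, 25) - 2885) = (3236/3 + 3245)*(50 - 2885) = (12971/3)*(-2835) = -12257595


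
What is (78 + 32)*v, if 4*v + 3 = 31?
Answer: 770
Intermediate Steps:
v = 7 (v = -¾ + (¼)*31 = -¾ + 31/4 = 7)
(78 + 32)*v = (78 + 32)*7 = 110*7 = 770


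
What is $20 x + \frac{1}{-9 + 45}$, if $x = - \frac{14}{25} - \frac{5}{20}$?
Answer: $- \frac{2911}{180} \approx -16.172$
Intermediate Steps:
$x = - \frac{81}{100}$ ($x = \left(-14\right) \frac{1}{25} - \frac{1}{4} = - \frac{14}{25} - \frac{1}{4} = - \frac{81}{100} \approx -0.81$)
$20 x + \frac{1}{-9 + 45} = 20 \left(- \frac{81}{100}\right) + \frac{1}{-9 + 45} = - \frac{81}{5} + \frac{1}{36} = - \frac{2911}{180}$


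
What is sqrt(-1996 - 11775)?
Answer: I*sqrt(13771) ≈ 117.35*I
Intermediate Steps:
sqrt(-1996 - 11775) = sqrt(-13771) = I*sqrt(13771)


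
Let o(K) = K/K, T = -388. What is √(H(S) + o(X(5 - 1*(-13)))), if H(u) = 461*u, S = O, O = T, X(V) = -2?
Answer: I*√178867 ≈ 422.93*I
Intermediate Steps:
O = -388
o(K) = 1
S = -388
√(H(S) + o(X(5 - 1*(-13)))) = √(461*(-388) + 1) = √(-178868 + 1) = √(-178867) = I*√178867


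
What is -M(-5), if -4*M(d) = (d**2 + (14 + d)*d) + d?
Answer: -25/4 ≈ -6.2500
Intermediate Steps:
M(d) = -d/4 - d**2/4 - d*(14 + d)/4 (M(d) = -((d**2 + (14 + d)*d) + d)/4 = -((d**2 + d*(14 + d)) + d)/4 = -(d + d**2 + d*(14 + d))/4 = -d/4 - d**2/4 - d*(14 + d)/4)
-M(-5) = -(-1)*(-5)*(15 + 2*(-5))/4 = -(-1)*(-5)*(15 - 10)/4 = -(-1)*(-5)*5/4 = -1*25/4 = -25/4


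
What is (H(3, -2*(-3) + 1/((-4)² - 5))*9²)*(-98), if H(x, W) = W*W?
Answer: -35633682/121 ≈ -2.9449e+5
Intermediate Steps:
H(x, W) = W²
(H(3, -2*(-3) + 1/((-4)² - 5))*9²)*(-98) = ((-2*(-3) + 1/((-4)² - 5))²*9²)*(-98) = ((6 + 1/(16 - 5))²*81)*(-98) = ((6 + 1/11)²*81)*(-98) = ((67/11)²*81)*(-98) = ((4489/121)*81)*(-98) = (363609/121)*(-98) = -35633682/121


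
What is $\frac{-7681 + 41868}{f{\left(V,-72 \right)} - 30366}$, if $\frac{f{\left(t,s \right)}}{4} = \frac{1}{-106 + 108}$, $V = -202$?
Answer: $- \frac{34187}{30364} \approx -1.1259$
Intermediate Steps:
$f{\left(t,s \right)} = 2$ ($f{\left(t,s \right)} = \frac{4}{-106 + 108} = \frac{4}{2} = 4 \cdot \frac{1}{2} = 2$)
$\frac{-7681 + 41868}{f{\left(V,-72 \right)} - 30366} = \frac{-7681 + 41868}{2 - 30366} = \frac{34187}{-30364} = 34187 \left(- \frac{1}{30364}\right) = - \frac{34187}{30364}$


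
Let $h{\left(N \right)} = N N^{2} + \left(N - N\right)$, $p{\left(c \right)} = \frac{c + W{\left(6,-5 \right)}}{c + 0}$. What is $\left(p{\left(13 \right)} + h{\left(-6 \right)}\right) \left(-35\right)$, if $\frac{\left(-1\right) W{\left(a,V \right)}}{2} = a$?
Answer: $\frac{98245}{13} \approx 7557.3$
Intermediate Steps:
$W{\left(a,V \right)} = - 2 a$
$p{\left(c \right)} = \frac{-12 + c}{c}$ ($p{\left(c \right)} = \frac{c - 12}{c + 0} = \frac{c - 12}{c} = \frac{-12 + c}{c}$)
$h{\left(N \right)} = N^{3}$ ($h{\left(N \right)} = N^{3} + 0 = N^{3}$)
$\left(p{\left(13 \right)} + h{\left(-6 \right)}\right) \left(-35\right) = \left(\frac{-12 + 13}{13} + \left(-6\right)^{3}\right) \left(-35\right) = \left(\frac{1}{13} \cdot 1 - 216\right) \left(-35\right) = \left(\frac{1}{13} - 216\right) \left(-35\right) = \left(- \frac{2807}{13}\right) \left(-35\right) = \frac{98245}{13}$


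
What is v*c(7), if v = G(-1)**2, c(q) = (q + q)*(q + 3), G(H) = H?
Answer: 140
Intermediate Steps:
c(q) = 2*q*(3 + q) (c(q) = (2*q)*(3 + q) = 2*q*(3 + q))
v = 1 (v = (-1)**2 = 1)
v*c(7) = 1*(2*7*(3 + 7)) = 1*(2*7*10) = 1*140 = 140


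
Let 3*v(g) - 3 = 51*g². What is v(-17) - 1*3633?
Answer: 1281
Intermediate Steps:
v(g) = 1 + 17*g² (v(g) = 1 + (51*g²)/3 = 1 + 17*g²)
v(-17) - 1*3633 = (1 + 17*(-17)²) - 1*3633 = (1 + 17*289) - 3633 = (1 + 4913) - 3633 = 4914 - 3633 = 1281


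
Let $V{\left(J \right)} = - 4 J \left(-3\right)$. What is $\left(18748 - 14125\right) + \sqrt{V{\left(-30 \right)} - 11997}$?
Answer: $4623 + 3 i \sqrt{1373} \approx 4623.0 + 111.16 i$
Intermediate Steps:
$V{\left(J \right)} = 12 J$
$\left(18748 - 14125\right) + \sqrt{V{\left(-30 \right)} - 11997} = \left(18748 - 14125\right) + \sqrt{12 \left(-30\right) - 11997} = 4623 + \sqrt{-360 - 11997} = 4623 + \sqrt{-12357} = 4623 + 3 i \sqrt{1373}$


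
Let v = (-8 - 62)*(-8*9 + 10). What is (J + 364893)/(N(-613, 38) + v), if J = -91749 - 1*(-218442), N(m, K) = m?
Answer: 491586/3727 ≈ 131.90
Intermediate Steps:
J = 126693 (J = -91749 + 218442 = 126693)
v = 4340 (v = -70*(-72 + 10) = -70*(-62) = 4340)
(J + 364893)/(N(-613, 38) + v) = (126693 + 364893)/(-613 + 4340) = 491586/3727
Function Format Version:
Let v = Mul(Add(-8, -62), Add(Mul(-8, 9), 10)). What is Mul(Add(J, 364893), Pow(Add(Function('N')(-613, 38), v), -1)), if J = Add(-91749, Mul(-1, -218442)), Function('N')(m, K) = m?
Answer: Rational(491586, 3727) ≈ 131.90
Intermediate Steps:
J = 126693 (J = Add(-91749, 218442) = 126693)
v = 4340 (v = Mul(-70, Add(-72, 10)) = Mul(-70, -62) = 4340)
Mul(Add(J, 364893), Pow(Add(Function('N')(-613, 38), v), -1)) = Mul(Add(126693, 364893), Pow(Add(-613, 4340), -1)) = Mul(491586, Pow(3727, -1)) = Mul(491586, Rational(1, 3727)) = Rational(491586, 3727)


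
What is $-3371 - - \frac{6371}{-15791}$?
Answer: $- \frac{53237832}{15791} \approx -3371.4$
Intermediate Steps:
$-3371 - - \frac{6371}{-15791} = -3371 - \left(-6371\right) \left(- \frac{1}{15791}\right) = -3371 - \frac{6371}{15791} = - \frac{53237832}{15791}$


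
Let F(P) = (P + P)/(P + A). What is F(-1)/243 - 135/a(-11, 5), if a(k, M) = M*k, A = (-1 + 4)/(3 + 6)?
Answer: 2198/891 ≈ 2.4669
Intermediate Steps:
A = 1/3 (A = 3/9 = 3*(1/9) = 1/3 ≈ 0.33333)
F(P) = 2*P/(1/3 + P) (F(P) = (P + P)/(P + 1/3) = (2*P)/(1/3 + P) = 2*P/(1/3 + P))
F(-1)/243 - 135/a(-11, 5) = (6*(-1)/(1 + 3*(-1)))/243 - 135/(5*(-11)) = (6*(-1)/(1 - 3))*(1/243) - 135/(-55) = (6*(-1)/(-2))*(1/243) - 135*(-1/55) = (6*(-1)*(-1/2))*(1/243) + 27/11 = 3*(1/243) + 27/11 = 1/81 + 27/11 = 2198/891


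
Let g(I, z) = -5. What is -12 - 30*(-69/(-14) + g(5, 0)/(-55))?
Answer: -12519/77 ≈ -162.58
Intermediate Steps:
-12 - 30*(-69/(-14) + g(5, 0)/(-55)) = -12 - 30*(-69/(-14) - 5/(-55)) = -12 - 30*(-69*(-1/14) - 5*(-1/55)) = -12 - 30*(69/14 + 1/11) = -12 - 30*773/154 = -12 - 11595/77 = -12519/77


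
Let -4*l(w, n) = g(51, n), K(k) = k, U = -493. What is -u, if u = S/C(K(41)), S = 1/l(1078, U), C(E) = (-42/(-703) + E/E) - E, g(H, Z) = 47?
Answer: -1406/659833 ≈ -0.0021308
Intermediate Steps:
l(w, n) = -47/4 (l(w, n) = -1/4*47 = -47/4)
C(E) = 745/703 - E (C(E) = (-42*(-1/703) + 1) - E = (42/703 + 1) - E = 745/703 - E)
S = -4/47 (S = 1/(-47/4) = -4/47 ≈ -0.085106)
u = 1406/659833 (u = -4/(47*(745/703 - 1*41)) = -4/(47*(745/703 - 41)) = -4/(47*(-28078/703)) = -4/47*(-703/28078) = 1406/659833 ≈ 0.0021308)
-u = -1*1406/659833 = -1406/659833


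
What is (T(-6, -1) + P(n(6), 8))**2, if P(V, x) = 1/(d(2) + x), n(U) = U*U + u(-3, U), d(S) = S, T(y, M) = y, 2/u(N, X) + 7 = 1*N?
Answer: 3481/100 ≈ 34.810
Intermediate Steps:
u(N, X) = 2/(-7 + N) (u(N, X) = 2/(-7 + 1*N) = 2/(-7 + N))
n(U) = -1/5 + U**2 (n(U) = U*U + 2/(-7 - 3) = U**2 + 2/(-10) = U**2 + 2*(-1/10) = U**2 - 1/5 = -1/5 + U**2)
P(V, x) = 1/(2 + x)
(T(-6, -1) + P(n(6), 8))**2 = (-6 + 1/(2 + 8))**2 = (-6 + 1/10)**2 = (-59/10)**2 = 3481/100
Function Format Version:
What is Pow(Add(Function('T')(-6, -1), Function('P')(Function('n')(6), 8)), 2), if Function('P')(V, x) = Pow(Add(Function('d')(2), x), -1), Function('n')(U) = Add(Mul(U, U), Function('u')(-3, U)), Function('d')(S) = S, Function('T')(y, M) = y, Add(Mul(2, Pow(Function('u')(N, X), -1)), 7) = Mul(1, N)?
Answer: Rational(3481, 100) ≈ 34.810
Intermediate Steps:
Function('u')(N, X) = Mul(2, Pow(Add(-7, N), -1)) (Function('u')(N, X) = Mul(2, Pow(Add(-7, Mul(1, N)), -1)) = Mul(2, Pow(Add(-7, N), -1)))
Function('n')(U) = Add(Rational(-1, 5), Pow(U, 2)) (Function('n')(U) = Add(Mul(U, U), Mul(2, Pow(Add(-7, -3), -1))) = Add(Pow(U, 2), Mul(2, Pow(-10, -1))) = Add(Pow(U, 2), Mul(2, Rational(-1, 10))) = Add(Pow(U, 2), Rational(-1, 5)) = Add(Rational(-1, 5), Pow(U, 2)))
Function('P')(V, x) = Pow(Add(2, x), -1)
Pow(Add(Function('T')(-6, -1), Function('P')(Function('n')(6), 8)), 2) = Pow(Add(-6, Pow(Add(2, 8), -1)), 2) = Pow(Add(-6, Pow(10, -1)), 2) = Pow(Add(-6, Rational(1, 10)), 2) = Pow(Rational(-59, 10), 2) = Rational(3481, 100)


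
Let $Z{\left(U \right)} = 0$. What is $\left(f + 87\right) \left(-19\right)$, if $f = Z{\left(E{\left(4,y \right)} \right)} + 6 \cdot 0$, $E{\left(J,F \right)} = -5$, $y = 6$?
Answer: $-1653$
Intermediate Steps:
$f = 0$ ($f = 0 + 6 \cdot 0 = 0 + 0 = 0$)
$\left(f + 87\right) \left(-19\right) = \left(0 + 87\right) \left(-19\right) = 87 \left(-19\right) = -1653$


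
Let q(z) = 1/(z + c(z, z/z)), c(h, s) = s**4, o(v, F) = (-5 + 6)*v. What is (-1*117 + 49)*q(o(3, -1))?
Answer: -17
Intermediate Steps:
o(v, F) = v (o(v, F) = 1*v = v)
q(z) = 1/(1 + z) (q(z) = 1/(z + (z/z)**4) = 1/(z + 1**4) = 1/(z + 1) = 1/(1 + z))
(-1*117 + 49)*q(o(3, -1)) = (-1*117 + 49)/(1 + 3) = (-117 + 49)/4 = -68*1/4 = -17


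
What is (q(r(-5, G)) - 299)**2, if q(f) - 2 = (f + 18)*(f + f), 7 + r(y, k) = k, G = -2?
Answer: 210681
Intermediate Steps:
r(y, k) = -7 + k
q(f) = 2 + 2*f*(18 + f) (q(f) = 2 + (f + 18)*(f + f) = 2 + (18 + f)*(2*f) = 2 + 2*f*(18 + f))
(q(r(-5, G)) - 299)**2 = ((2 + 2*(-7 - 2)**2 + 36*(-7 - 2)) - 299)**2 = ((2 + 2*(-9)**2 + 36*(-9)) - 299)**2 = ((2 + 2*81 - 324) - 299)**2 = ((2 + 162 - 324) - 299)**2 = (-160 - 299)**2 = (-459)**2 = 210681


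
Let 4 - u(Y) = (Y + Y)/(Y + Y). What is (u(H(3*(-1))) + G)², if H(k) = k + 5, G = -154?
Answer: 22801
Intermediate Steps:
H(k) = 5 + k
u(Y) = 3 (u(Y) = 4 - (Y + Y)/(Y + Y) = 4 - 2*Y/(2*Y) = 4 - 2*Y*1/(2*Y) = 4 - 1*1 = 4 - 1 = 3)
(u(H(3*(-1))) + G)² = (3 - 154)² = (-151)² = 22801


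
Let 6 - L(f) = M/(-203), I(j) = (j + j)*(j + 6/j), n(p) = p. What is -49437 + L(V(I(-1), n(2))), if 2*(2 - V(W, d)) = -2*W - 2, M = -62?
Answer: -10034555/203 ≈ -49431.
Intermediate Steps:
I(j) = 2*j*(j + 6/j) (I(j) = (2*j)*(j + 6/j) = 2*j*(j + 6/j))
V(W, d) = 3 + W (V(W, d) = 2 - (-2*W - 2)/2 = 2 - (-2 - 2*W)/2 = 2 + (1 + W) = 3 + W)
L(f) = 1156/203 (L(f) = 6 - (-62)/(-203) = 6 - (-62)*(-1)/203 = 6 - 1*62/203 = 6 - 62/203 = 1156/203)
-49437 + L(V(I(-1), n(2))) = -49437 + 1156/203 = -10034555/203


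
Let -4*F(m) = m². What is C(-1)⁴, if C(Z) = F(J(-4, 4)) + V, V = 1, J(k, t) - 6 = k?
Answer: 0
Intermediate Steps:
J(k, t) = 6 + k
F(m) = -m²/4
C(Z) = 0 (C(Z) = -(6 - 4)²/4 + 1 = -¼*2² + 1 = -¼*4 + 1 = -1 + 1 = 0)
C(-1)⁴ = 0⁴ = 0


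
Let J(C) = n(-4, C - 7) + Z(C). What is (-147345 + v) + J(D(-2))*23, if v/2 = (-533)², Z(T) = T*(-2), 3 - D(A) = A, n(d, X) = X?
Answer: 420557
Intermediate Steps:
D(A) = 3 - A
Z(T) = -2*T
J(C) = -7 - C (J(C) = (C - 7) - 2*C = (-7 + C) - 2*C = -7 - C)
v = 568178 (v = 2*(-533)² = 2*284089 = 568178)
(-147345 + v) + J(D(-2))*23 = (-147345 + 568178) + (-7 - (3 - 1*(-2)))*23 = 420833 + (-7 - (3 + 2))*23 = 420833 + (-7 - 1*5)*23 = 420833 + (-7 - 5)*23 = 420833 - 12*23 = 420833 - 276 = 420557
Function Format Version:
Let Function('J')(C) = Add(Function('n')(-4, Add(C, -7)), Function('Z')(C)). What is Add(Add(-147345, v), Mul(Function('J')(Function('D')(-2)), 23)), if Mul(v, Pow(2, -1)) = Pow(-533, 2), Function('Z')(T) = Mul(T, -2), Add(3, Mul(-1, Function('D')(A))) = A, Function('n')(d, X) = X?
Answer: 420557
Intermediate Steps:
Function('D')(A) = Add(3, Mul(-1, A))
Function('Z')(T) = Mul(-2, T)
Function('J')(C) = Add(-7, Mul(-1, C)) (Function('J')(C) = Add(Add(C, -7), Mul(-2, C)) = Add(Add(-7, C), Mul(-2, C)) = Add(-7, Mul(-1, C)))
v = 568178 (v = Mul(2, Pow(-533, 2)) = Mul(2, 284089) = 568178)
Add(Add(-147345, v), Mul(Function('J')(Function('D')(-2)), 23)) = Add(Add(-147345, 568178), Mul(Add(-7, Mul(-1, Add(3, Mul(-1, -2)))), 23)) = Add(420833, Mul(Add(-7, Mul(-1, Add(3, 2))), 23)) = Add(420833, Mul(Add(-7, Mul(-1, 5)), 23)) = Add(420833, Mul(Add(-7, -5), 23)) = Add(420833, Mul(-12, 23)) = Add(420833, -276) = 420557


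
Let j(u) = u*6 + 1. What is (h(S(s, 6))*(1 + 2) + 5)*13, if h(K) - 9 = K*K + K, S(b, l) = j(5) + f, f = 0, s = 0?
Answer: 39104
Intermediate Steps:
j(u) = 1 + 6*u (j(u) = 6*u + 1 = 1 + 6*u)
S(b, l) = 31 (S(b, l) = (1 + 6*5) + 0 = (1 + 30) + 0 = 31 + 0 = 31)
h(K) = 9 + K + K**2 (h(K) = 9 + (K*K + K) = 9 + (K**2 + K) = 9 + (K + K**2) = 9 + K + K**2)
(h(S(s, 6))*(1 + 2) + 5)*13 = ((9 + 31 + 31**2)*(1 + 2) + 5)*13 = ((9 + 31 + 961)*3 + 5)*13 = (1001*3 + 5)*13 = (3003 + 5)*13 = 3008*13 = 39104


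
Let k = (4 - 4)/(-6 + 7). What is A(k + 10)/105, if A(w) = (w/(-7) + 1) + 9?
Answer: 4/49 ≈ 0.081633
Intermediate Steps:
k = 0 (k = 0/1 = 0*1 = 0)
A(w) = 10 - w/7 (A(w) = (w*(-⅐) + 1) + 9 = (-w/7 + 1) + 9 = (1 - w/7) + 9 = 10 - w/7)
A(k + 10)/105 = (10 - (0 + 10)/7)/105 = (10 - ⅐*10)*(1/105) = (10 - 10/7)*(1/105) = (60/7)*(1/105) = 4/49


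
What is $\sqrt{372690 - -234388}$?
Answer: $\sqrt{607078} \approx 779.15$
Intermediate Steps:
$\sqrt{372690 - -234388} = \sqrt{372690 + 234388} = \sqrt{607078}$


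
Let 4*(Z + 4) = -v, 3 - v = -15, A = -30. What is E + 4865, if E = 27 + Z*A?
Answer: 5147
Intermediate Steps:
v = 18 (v = 3 - 1*(-15) = 3 + 15 = 18)
Z = -17/2 (Z = -4 + (-1*18)/4 = -4 + (1/4)*(-18) = -4 - 9/2 = -17/2 ≈ -8.5000)
E = 282 (E = 27 - 17/2*(-30) = 27 + 255 = 282)
E + 4865 = 282 + 4865 = 5147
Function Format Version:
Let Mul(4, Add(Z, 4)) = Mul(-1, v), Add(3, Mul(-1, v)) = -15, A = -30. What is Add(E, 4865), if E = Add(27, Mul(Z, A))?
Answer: 5147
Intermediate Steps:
v = 18 (v = Add(3, Mul(-1, -15)) = Add(3, 15) = 18)
Z = Rational(-17, 2) (Z = Add(-4, Mul(Rational(1, 4), Mul(-1, 18))) = Add(-4, Mul(Rational(1, 4), -18)) = Add(-4, Rational(-9, 2)) = Rational(-17, 2) ≈ -8.5000)
E = 282 (E = Add(27, Mul(Rational(-17, 2), -30)) = Add(27, 255) = 282)
Add(E, 4865) = Add(282, 4865) = 5147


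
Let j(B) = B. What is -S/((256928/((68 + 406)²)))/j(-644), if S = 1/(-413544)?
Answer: -18723/5702138761984 ≈ -3.2835e-9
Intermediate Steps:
S = -1/413544 ≈ -2.4181e-6
-S/((256928/((68 + 406)²)))/j(-644) = -(-(68 + 406)²/256928/413544)/(-644) = -(-1/(413544*(256928/(474²))))*(-1)/644 = -(-1/(413544*(256928/224676)))*(-1)/644 = -(-1/(413544*(256928*(1/224676))))*(-1)/644 = -(-1/(413544*64232/56169))*(-1)/644 = -(-1/413544*56169/64232)*(-1)/644 = -(-18723)*(-1)/(8854252736*644) = -1*18723/5702138761984 = -18723/5702138761984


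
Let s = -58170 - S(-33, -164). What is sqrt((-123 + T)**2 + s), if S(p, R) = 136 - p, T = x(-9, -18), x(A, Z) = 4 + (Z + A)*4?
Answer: I*sqrt(6810) ≈ 82.523*I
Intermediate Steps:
x(A, Z) = 4 + 4*A + 4*Z (x(A, Z) = 4 + (A + Z)*4 = 4 + (4*A + 4*Z) = 4 + 4*A + 4*Z)
T = -104 (T = 4 + 4*(-9) + 4*(-18) = 4 - 36 - 72 = -104)
s = -58339 (s = -58170 - (136 - 1*(-33)) = -58170 - (136 + 33) = -58170 - 1*169 = -58170 - 169 = -58339)
sqrt((-123 + T)**2 + s) = sqrt((-123 - 104)**2 - 58339) = sqrt((-227)**2 - 58339) = sqrt(51529 - 58339) = sqrt(-6810) = I*sqrt(6810)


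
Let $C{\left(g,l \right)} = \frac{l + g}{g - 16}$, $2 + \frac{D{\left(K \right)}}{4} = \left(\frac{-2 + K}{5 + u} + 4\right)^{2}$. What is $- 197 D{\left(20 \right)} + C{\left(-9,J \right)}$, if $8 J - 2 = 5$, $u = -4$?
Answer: $- \frac{15192627}{40} \approx -3.7982 \cdot 10^{5}$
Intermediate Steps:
$J = \frac{7}{8}$ ($J = \frac{1}{4} + \frac{1}{8} \cdot 5 = \frac{1}{4} + \frac{5}{8} = \frac{7}{8} \approx 0.875$)
$D{\left(K \right)} = -8 + 4 \left(2 + K\right)^{2}$ ($D{\left(K \right)} = -8 + 4 \left(\frac{-2 + K}{5 - 4} + 4\right)^{2} = -8 + 4 \left(\frac{-2 + K}{1} + 4\right)^{2} = -8 + 4 \left(\left(-2 + K\right) 1 + 4\right)^{2} = -8 + 4 \left(\left(-2 + K\right) + 4\right)^{2} = -8 + 4 \left(2 + K\right)^{2}$)
$C{\left(g,l \right)} = \frac{g + l}{-16 + g}$
$- 197 D{\left(20 \right)} + C{\left(-9,J \right)} = - 197 \left(-8 + 4 \left(2 + 20\right)^{2}\right) + \frac{-9 + \frac{7}{8}}{-16 - 9} = - 197 \left(-8 + 4 \cdot 22^{2}\right) + \frac{1}{-25} \left(- \frac{65}{8}\right) = - 197 \left(-8 + 4 \cdot 484\right) - - \frac{13}{40} = - 197 \left(-8 + 1936\right) + \frac{13}{40} = \left(-197\right) 1928 + \frac{13}{40} = -379816 + \frac{13}{40} = - \frac{15192627}{40}$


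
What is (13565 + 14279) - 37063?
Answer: -9219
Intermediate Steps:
(13565 + 14279) - 37063 = 27844 - 37063 = -9219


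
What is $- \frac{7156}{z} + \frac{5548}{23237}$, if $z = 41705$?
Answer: $\frac{3426072}{51005215} \approx 0.067171$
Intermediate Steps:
$- \frac{7156}{z} + \frac{5548}{23237} = - \frac{7156}{41705} + \frac{5548}{23237} = \left(-7156\right) \frac{1}{41705} + 5548 \cdot \frac{1}{23237} = - \frac{7156}{41705} + \frac{292}{1223} = \frac{3426072}{51005215}$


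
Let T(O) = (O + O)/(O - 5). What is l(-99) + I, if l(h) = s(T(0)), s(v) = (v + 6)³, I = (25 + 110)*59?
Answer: 8181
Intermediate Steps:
I = 7965 (I = 135*59 = 7965)
T(O) = 2*O/(-5 + O) (T(O) = (2*O)/(-5 + O) = 2*O/(-5 + O))
s(v) = (6 + v)³
l(h) = 216 (l(h) = (6 + 2*0/(-5 + 0))³ = (6 + 2*0/(-5))³ = (6 + 2*0*(-⅕))³ = (6 + 0)³ = 6³ = 216)
l(-99) + I = 216 + 7965 = 8181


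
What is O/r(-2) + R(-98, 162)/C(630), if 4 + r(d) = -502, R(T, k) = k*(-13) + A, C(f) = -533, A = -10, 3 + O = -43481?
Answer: 12123834/134849 ≈ 89.907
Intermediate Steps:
O = -43484 (O = -3 - 43481 = -43484)
R(T, k) = -10 - 13*k (R(T, k) = k*(-13) - 10 = -13*k - 10 = -10 - 13*k)
r(d) = -506 (r(d) = -4 - 502 = -506)
O/r(-2) + R(-98, 162)/C(630) = -43484/(-506) + (-10 - 13*162)/(-533) = -43484*(-1/506) + (-10 - 2106)*(-1/533) = 21742/253 - 2116*(-1/533) = 21742/253 + 2116/533 = 12123834/134849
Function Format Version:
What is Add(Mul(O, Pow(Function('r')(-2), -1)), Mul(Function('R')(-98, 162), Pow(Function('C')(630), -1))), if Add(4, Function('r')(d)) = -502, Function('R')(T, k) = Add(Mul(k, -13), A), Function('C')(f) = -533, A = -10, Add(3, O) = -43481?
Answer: Rational(12123834, 134849) ≈ 89.907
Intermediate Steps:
O = -43484 (O = Add(-3, -43481) = -43484)
Function('R')(T, k) = Add(-10, Mul(-13, k)) (Function('R')(T, k) = Add(Mul(k, -13), -10) = Add(Mul(-13, k), -10) = Add(-10, Mul(-13, k)))
Function('r')(d) = -506 (Function('r')(d) = Add(-4, -502) = -506)
Add(Mul(O, Pow(Function('r')(-2), -1)), Mul(Function('R')(-98, 162), Pow(Function('C')(630), -1))) = Add(Mul(-43484, Pow(-506, -1)), Mul(Add(-10, Mul(-13, 162)), Pow(-533, -1))) = Add(Mul(-43484, Rational(-1, 506)), Mul(Add(-10, -2106), Rational(-1, 533))) = Add(Rational(21742, 253), Mul(-2116, Rational(-1, 533))) = Add(Rational(21742, 253), Rational(2116, 533)) = Rational(12123834, 134849)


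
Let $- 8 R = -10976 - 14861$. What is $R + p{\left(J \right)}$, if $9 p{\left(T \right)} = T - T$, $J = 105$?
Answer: $\frac{25837}{8} \approx 3229.6$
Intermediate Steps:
$p{\left(T \right)} = 0$ ($p{\left(T \right)} = \frac{T - T}{9} = \frac{1}{9} \cdot 0 = 0$)
$R = \frac{25837}{8}$ ($R = - \frac{-10976 - 14861}{8} = \left(- \frac{1}{8}\right) \left(-25837\right) = \frac{25837}{8} \approx 3229.6$)
$R + p{\left(J \right)} = \frac{25837}{8} + 0 = \frac{25837}{8}$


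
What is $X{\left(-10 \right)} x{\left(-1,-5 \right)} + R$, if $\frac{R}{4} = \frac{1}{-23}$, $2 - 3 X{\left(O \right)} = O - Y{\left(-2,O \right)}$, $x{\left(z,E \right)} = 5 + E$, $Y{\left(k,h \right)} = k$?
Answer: $- \frac{4}{23} \approx -0.17391$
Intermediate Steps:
$X{\left(O \right)} = - \frac{O}{3}$ ($X{\left(O \right)} = \frac{2}{3} - \frac{O - -2}{3} = \frac{2}{3} - \frac{O + 2}{3} = \frac{2}{3} - \frac{2 + O}{3} = \frac{2}{3} - \left(\frac{2}{3} + \frac{O}{3}\right) = - \frac{O}{3}$)
$R = - \frac{4}{23}$ ($R = \frac{4}{-23} = 4 \left(- \frac{1}{23}\right) = - \frac{4}{23} \approx -0.17391$)
$X{\left(-10 \right)} x{\left(-1,-5 \right)} + R = \left(- \frac{1}{3}\right) \left(-10\right) \left(5 - 5\right) - \frac{4}{23} = \frac{10}{3} \cdot 0 - \frac{4}{23} = 0 - \frac{4}{23} = - \frac{4}{23}$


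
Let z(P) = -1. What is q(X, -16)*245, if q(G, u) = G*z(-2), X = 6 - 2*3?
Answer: 0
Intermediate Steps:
X = 0 (X = 6 - 6 = 0)
q(G, u) = -G (q(G, u) = G*(-1) = -G)
q(X, -16)*245 = -1*0*245 = 0*245 = 0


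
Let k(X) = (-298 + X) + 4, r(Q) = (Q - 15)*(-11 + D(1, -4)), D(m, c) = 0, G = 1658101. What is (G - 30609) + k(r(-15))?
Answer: 1627528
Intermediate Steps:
r(Q) = 165 - 11*Q (r(Q) = (Q - 15)*(-11 + 0) = (-15 + Q)*(-11) = 165 - 11*Q)
k(X) = -294 + X
(G - 30609) + k(r(-15)) = (1658101 - 30609) + (-294 + (165 - 11*(-15))) = 1627492 + (-294 + (165 + 165)) = 1627492 + (-294 + 330) = 1627492 + 36 = 1627528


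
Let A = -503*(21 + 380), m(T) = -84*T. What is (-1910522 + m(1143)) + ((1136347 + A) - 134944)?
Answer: -1206834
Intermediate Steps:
A = -201703 (A = -503*401 = -201703)
(-1910522 + m(1143)) + ((1136347 + A) - 134944) = (-1910522 - 84*1143) + ((1136347 - 201703) - 134944) = (-1910522 - 96012) + (934644 - 134944) = -2006534 + 799700 = -1206834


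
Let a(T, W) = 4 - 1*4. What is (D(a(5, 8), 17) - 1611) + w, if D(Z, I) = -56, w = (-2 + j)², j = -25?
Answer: -938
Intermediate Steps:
w = 729 (w = (-2 - 25)² = (-27)² = 729)
a(T, W) = 0 (a(T, W) = 4 - 4 = 0)
(D(a(5, 8), 17) - 1611) + w = (-56 - 1611) + 729 = -1667 + 729 = -938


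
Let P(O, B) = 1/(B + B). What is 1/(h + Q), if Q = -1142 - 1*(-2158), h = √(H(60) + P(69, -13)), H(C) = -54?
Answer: 26416/26840061 - I*√36530/26840061 ≈ 0.0009842 - 7.121e-6*I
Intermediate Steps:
P(O, B) = 1/(2*B)
h = I*√36530/26 (h = √(-54 + (½)/(-13)) = √(-54 + (½)*(-1/13)) = √(-54 - 1/26) = √(-1405/26) = I*√36530/26 ≈ 7.3511*I)
Q = 1016 (Q = -1142 + 2158 = 1016)
1/(h + Q) = 1/(I*√36530/26 + 1016) = 1/(1016 + I*√36530/26)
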